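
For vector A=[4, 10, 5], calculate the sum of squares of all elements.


|A|^2 = sum of squared components
A[0]^2 = 4^2 = 16
A[1]^2 = 10^2 = 100
A[2]^2 = 5^2 = 25
Sum = 16 + 100 + 25 = 141

141


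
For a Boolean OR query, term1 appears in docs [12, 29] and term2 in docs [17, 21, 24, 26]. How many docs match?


Boolean OR: find union of posting lists
term1 docs: [12, 29]
term2 docs: [17, 21, 24, 26]
Union: [12, 17, 21, 24, 26, 29]
|union| = 6

6


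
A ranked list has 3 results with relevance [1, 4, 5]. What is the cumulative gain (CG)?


Cumulative Gain = sum of relevance scores
Position 1: rel=1, running sum=1
Position 2: rel=4, running sum=5
Position 3: rel=5, running sum=10
CG = 10

10


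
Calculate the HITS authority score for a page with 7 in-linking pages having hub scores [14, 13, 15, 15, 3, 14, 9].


Authority = sum of hub scores of in-linkers
In-link 1: hub score = 14
In-link 2: hub score = 13
In-link 3: hub score = 15
In-link 4: hub score = 15
In-link 5: hub score = 3
In-link 6: hub score = 14
In-link 7: hub score = 9
Authority = 14 + 13 + 15 + 15 + 3 + 14 + 9 = 83

83


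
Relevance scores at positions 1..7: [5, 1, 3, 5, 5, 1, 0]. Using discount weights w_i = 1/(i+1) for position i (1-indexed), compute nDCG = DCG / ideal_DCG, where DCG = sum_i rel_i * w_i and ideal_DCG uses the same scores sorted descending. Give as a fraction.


Position discount weights w_i = 1/(i+1) for i=1..7:
Weights = [1/2, 1/3, 1/4, 1/5, 1/6, 1/7, 1/8]
Actual relevance: [5, 1, 3, 5, 5, 1, 0]
DCG = 5/2 + 1/3 + 3/4 + 5/5 + 5/6 + 1/7 + 0/8 = 467/84
Ideal relevance (sorted desc): [5, 5, 5, 3, 1, 1, 0]
Ideal DCG = 5/2 + 5/3 + 5/4 + 3/5 + 1/6 + 1/7 + 0/8 = 2657/420
nDCG = DCG / ideal_DCG = 467/84 / 2657/420 = 2335/2657

2335/2657


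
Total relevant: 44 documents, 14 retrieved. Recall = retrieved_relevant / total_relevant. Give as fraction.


Recall = retrieved_relevant / total_relevant
= 14 / 44
= 14 / (14 + 30)
= 7/22

7/22


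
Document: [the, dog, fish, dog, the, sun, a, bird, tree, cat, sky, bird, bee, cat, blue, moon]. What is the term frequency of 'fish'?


Document has 16 words
Scanning for 'fish':
Found at positions: [2]
Count = 1

1


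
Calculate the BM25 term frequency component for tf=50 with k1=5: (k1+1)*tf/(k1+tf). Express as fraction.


BM25 TF component = (k1+1)*tf / (k1+tf)
k1 = 5, tf = 50
Numerator = (5+1)*50 = 300
Denominator = 5 + 50 = 55
= 300/55 = 60/11

60/11


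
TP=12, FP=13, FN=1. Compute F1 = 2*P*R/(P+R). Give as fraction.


F1 = 2 * P * R / (P + R)
P = TP/(TP+FP) = 12/25 = 12/25
R = TP/(TP+FN) = 12/13 = 12/13
2 * P * R = 2 * 12/25 * 12/13 = 288/325
P + R = 12/25 + 12/13 = 456/325
F1 = 288/325 / 456/325 = 12/19

12/19


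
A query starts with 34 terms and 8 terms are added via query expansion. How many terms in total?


Original terms: 34
Expansion terms: 8
Total = 34 + 8 = 42

42


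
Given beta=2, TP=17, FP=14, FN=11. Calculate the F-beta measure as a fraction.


P = TP/(TP+FP) = 17/31 = 17/31
R = TP/(TP+FN) = 17/28 = 17/28
beta^2 = 2^2 = 4
(1 + beta^2) = 5
Numerator = (1+beta^2)*P*R = 1445/868
Denominator = beta^2*P + R = 68/31 + 17/28 = 2431/868
F_beta = 85/143

85/143


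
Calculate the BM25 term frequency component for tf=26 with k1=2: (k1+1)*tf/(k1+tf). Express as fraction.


BM25 TF component = (k1+1)*tf / (k1+tf)
k1 = 2, tf = 26
Numerator = (2+1)*26 = 78
Denominator = 2 + 26 = 28
= 78/28 = 39/14

39/14


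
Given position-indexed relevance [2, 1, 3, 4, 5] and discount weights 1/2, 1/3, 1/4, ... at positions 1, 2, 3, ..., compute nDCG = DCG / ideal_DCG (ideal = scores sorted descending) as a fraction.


Position discount weights w_i = 1/(i+1) for i=1..5:
Weights = [1/2, 1/3, 1/4, 1/5, 1/6]
Actual relevance: [2, 1, 3, 4, 5]
DCG = 2/2 + 1/3 + 3/4 + 4/5 + 5/6 = 223/60
Ideal relevance (sorted desc): [5, 4, 3, 2, 1]
Ideal DCG = 5/2 + 4/3 + 3/4 + 2/5 + 1/6 = 103/20
nDCG = DCG / ideal_DCG = 223/60 / 103/20 = 223/309

223/309


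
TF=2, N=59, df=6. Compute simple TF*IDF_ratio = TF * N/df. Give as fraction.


TF * (N/df)
= 2 * (59/6)
= 2 * 59/6
= 59/3

59/3


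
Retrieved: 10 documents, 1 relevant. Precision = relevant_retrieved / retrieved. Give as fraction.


Precision = relevant_retrieved / total_retrieved
= 1 / 10
= 1 / (1 + 9)
= 1/10

1/10


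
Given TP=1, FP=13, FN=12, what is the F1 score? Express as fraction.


F1 = 2 * P * R / (P + R)
P = TP/(TP+FP) = 1/14 = 1/14
R = TP/(TP+FN) = 1/13 = 1/13
2 * P * R = 2 * 1/14 * 1/13 = 1/91
P + R = 1/14 + 1/13 = 27/182
F1 = 1/91 / 27/182 = 2/27

2/27


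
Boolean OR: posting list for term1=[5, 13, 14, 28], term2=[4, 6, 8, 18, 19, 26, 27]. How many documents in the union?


Boolean OR: find union of posting lists
term1 docs: [5, 13, 14, 28]
term2 docs: [4, 6, 8, 18, 19, 26, 27]
Union: [4, 5, 6, 8, 13, 14, 18, 19, 26, 27, 28]
|union| = 11

11


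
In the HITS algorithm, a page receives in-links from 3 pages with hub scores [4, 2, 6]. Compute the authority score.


Authority = sum of hub scores of in-linkers
In-link 1: hub score = 4
In-link 2: hub score = 2
In-link 3: hub score = 6
Authority = 4 + 2 + 6 = 12

12


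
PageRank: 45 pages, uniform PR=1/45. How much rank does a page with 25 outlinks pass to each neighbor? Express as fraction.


Initial PR = 1/45 = 1/45
Outlinks = 25
Contribution per link = PR / outlinks
= 1/45 / 25
= 1/1125

1/1125


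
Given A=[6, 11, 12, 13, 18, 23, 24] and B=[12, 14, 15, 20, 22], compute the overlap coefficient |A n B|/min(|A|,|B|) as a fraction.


A intersect B = [12]
|A intersect B| = 1
min(|A|, |B|) = min(7, 5) = 5
Overlap = 1 / 5 = 1/5

1/5


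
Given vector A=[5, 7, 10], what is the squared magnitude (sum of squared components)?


|A|^2 = sum of squared components
A[0]^2 = 5^2 = 25
A[1]^2 = 7^2 = 49
A[2]^2 = 10^2 = 100
Sum = 25 + 49 + 100 = 174

174


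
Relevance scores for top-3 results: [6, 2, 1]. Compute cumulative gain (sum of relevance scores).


Cumulative Gain = sum of relevance scores
Position 1: rel=6, running sum=6
Position 2: rel=2, running sum=8
Position 3: rel=1, running sum=9
CG = 9

9


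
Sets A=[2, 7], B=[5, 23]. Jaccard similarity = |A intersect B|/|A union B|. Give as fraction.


A intersect B = []
|A intersect B| = 0
A union B = [2, 5, 7, 23]
|A union B| = 4
Jaccard = 0/4 = 0

0


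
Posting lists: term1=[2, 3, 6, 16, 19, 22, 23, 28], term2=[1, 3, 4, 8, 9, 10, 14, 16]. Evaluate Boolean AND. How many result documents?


Boolean AND: find intersection of posting lists
term1 docs: [2, 3, 6, 16, 19, 22, 23, 28]
term2 docs: [1, 3, 4, 8, 9, 10, 14, 16]
Intersection: [3, 16]
|intersection| = 2

2


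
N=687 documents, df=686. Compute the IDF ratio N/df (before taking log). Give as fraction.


IDF ratio = N / df
= 687 / 686
= 687/686

687/686


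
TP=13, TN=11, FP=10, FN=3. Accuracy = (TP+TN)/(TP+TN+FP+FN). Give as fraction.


Accuracy = (TP + TN) / (TP + TN + FP + FN)
TP + TN = 13 + 11 = 24
Total = 13 + 11 + 10 + 3 = 37
Accuracy = 24 / 37 = 24/37

24/37


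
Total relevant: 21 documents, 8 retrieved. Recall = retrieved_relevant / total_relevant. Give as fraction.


Recall = retrieved_relevant / total_relevant
= 8 / 21
= 8 / (8 + 13)
= 8/21

8/21


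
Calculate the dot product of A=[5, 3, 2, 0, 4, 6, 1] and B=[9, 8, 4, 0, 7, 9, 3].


Dot product = sum of element-wise products
A[0]*B[0] = 5*9 = 45
A[1]*B[1] = 3*8 = 24
A[2]*B[2] = 2*4 = 8
A[3]*B[3] = 0*0 = 0
A[4]*B[4] = 4*7 = 28
A[5]*B[5] = 6*9 = 54
A[6]*B[6] = 1*3 = 3
Sum = 45 + 24 + 8 + 0 + 28 + 54 + 3 = 162

162


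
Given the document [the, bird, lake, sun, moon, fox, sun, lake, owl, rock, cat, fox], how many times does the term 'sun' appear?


Document has 12 words
Scanning for 'sun':
Found at positions: [3, 6]
Count = 2

2


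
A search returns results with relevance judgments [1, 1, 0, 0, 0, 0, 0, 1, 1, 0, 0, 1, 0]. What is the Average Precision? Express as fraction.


Computing P@k for each relevant position:
Position 1: relevant, P@1 = 1/1 = 1
Position 2: relevant, P@2 = 2/2 = 1
Position 3: not relevant
Position 4: not relevant
Position 5: not relevant
Position 6: not relevant
Position 7: not relevant
Position 8: relevant, P@8 = 3/8 = 3/8
Position 9: relevant, P@9 = 4/9 = 4/9
Position 10: not relevant
Position 11: not relevant
Position 12: relevant, P@12 = 5/12 = 5/12
Position 13: not relevant
Sum of P@k = 1 + 1 + 3/8 + 4/9 + 5/12 = 233/72
AP = 233/72 / 5 = 233/360

233/360


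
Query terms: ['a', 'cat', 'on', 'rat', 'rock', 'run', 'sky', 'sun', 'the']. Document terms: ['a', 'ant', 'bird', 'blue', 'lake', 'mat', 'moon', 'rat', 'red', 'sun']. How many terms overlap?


Query terms: ['a', 'cat', 'on', 'rat', 'rock', 'run', 'sky', 'sun', 'the']
Document terms: ['a', 'ant', 'bird', 'blue', 'lake', 'mat', 'moon', 'rat', 'red', 'sun']
Common terms: ['a', 'rat', 'sun']
Overlap count = 3

3


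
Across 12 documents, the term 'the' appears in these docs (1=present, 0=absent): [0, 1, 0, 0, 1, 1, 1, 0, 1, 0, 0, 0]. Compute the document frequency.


Checking each document for 'the':
Doc 1: absent
Doc 2: present
Doc 3: absent
Doc 4: absent
Doc 5: present
Doc 6: present
Doc 7: present
Doc 8: absent
Doc 9: present
Doc 10: absent
Doc 11: absent
Doc 12: absent
df = sum of presences = 0 + 1 + 0 + 0 + 1 + 1 + 1 + 0 + 1 + 0 + 0 + 0 = 5

5


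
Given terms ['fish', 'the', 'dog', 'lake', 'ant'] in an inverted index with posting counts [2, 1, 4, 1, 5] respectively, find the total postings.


Summing posting list sizes:
'fish': 2 postings
'the': 1 postings
'dog': 4 postings
'lake': 1 postings
'ant': 5 postings
Total = 2 + 1 + 4 + 1 + 5 = 13

13


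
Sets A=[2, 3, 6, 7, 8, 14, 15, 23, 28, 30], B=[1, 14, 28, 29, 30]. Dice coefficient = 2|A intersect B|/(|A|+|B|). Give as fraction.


A intersect B = [14, 28, 30]
|A intersect B| = 3
|A| = 10, |B| = 5
Dice = 2*3 / (10+5)
= 6 / 15 = 2/5

2/5


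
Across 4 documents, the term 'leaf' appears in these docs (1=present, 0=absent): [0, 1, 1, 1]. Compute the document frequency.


Checking each document for 'leaf':
Doc 1: absent
Doc 2: present
Doc 3: present
Doc 4: present
df = sum of presences = 0 + 1 + 1 + 1 = 3

3


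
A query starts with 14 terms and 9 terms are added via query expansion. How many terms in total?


Original terms: 14
Expansion terms: 9
Total = 14 + 9 = 23

23


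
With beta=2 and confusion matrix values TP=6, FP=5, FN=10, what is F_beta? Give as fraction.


P = TP/(TP+FP) = 6/11 = 6/11
R = TP/(TP+FN) = 6/16 = 3/8
beta^2 = 2^2 = 4
(1 + beta^2) = 5
Numerator = (1+beta^2)*P*R = 45/44
Denominator = beta^2*P + R = 24/11 + 3/8 = 225/88
F_beta = 2/5

2/5


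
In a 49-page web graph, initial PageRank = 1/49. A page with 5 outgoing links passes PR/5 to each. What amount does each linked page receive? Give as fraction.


Initial PR = 1/49 = 1/49
Outlinks = 5
Contribution per link = PR / outlinks
= 1/49 / 5
= 1/245

1/245


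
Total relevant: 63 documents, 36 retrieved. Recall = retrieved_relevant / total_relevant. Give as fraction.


Recall = retrieved_relevant / total_relevant
= 36 / 63
= 36 / (36 + 27)
= 4/7

4/7


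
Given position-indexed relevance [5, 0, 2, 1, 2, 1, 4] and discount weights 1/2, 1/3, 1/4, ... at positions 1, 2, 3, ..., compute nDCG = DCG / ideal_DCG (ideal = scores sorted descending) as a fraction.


Position discount weights w_i = 1/(i+1) for i=1..7:
Weights = [1/2, 1/3, 1/4, 1/5, 1/6, 1/7, 1/8]
Actual relevance: [5, 0, 2, 1, 2, 1, 4]
DCG = 5/2 + 0/3 + 2/4 + 1/5 + 2/6 + 1/7 + 4/8 = 877/210
Ideal relevance (sorted desc): [5, 4, 2, 2, 1, 1, 0]
Ideal DCG = 5/2 + 4/3 + 2/4 + 2/5 + 1/6 + 1/7 + 0/8 = 353/70
nDCG = DCG / ideal_DCG = 877/210 / 353/70 = 877/1059

877/1059


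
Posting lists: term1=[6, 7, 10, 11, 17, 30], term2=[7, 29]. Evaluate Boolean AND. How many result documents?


Boolean AND: find intersection of posting lists
term1 docs: [6, 7, 10, 11, 17, 30]
term2 docs: [7, 29]
Intersection: [7]
|intersection| = 1

1


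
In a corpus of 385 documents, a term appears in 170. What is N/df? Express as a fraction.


IDF ratio = N / df
= 385 / 170
= 77/34

77/34


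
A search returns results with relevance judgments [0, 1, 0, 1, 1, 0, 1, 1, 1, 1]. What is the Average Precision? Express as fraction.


Computing P@k for each relevant position:
Position 1: not relevant
Position 2: relevant, P@2 = 1/2 = 1/2
Position 3: not relevant
Position 4: relevant, P@4 = 2/4 = 1/2
Position 5: relevant, P@5 = 3/5 = 3/5
Position 6: not relevant
Position 7: relevant, P@7 = 4/7 = 4/7
Position 8: relevant, P@8 = 5/8 = 5/8
Position 9: relevant, P@9 = 6/9 = 2/3
Position 10: relevant, P@10 = 7/10 = 7/10
Sum of P@k = 1/2 + 1/2 + 3/5 + 4/7 + 5/8 + 2/3 + 7/10 = 3497/840
AP = 3497/840 / 7 = 3497/5880

3497/5880


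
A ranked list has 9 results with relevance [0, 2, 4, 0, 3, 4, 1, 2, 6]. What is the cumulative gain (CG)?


Cumulative Gain = sum of relevance scores
Position 1: rel=0, running sum=0
Position 2: rel=2, running sum=2
Position 3: rel=4, running sum=6
Position 4: rel=0, running sum=6
Position 5: rel=3, running sum=9
Position 6: rel=4, running sum=13
Position 7: rel=1, running sum=14
Position 8: rel=2, running sum=16
Position 9: rel=6, running sum=22
CG = 22

22


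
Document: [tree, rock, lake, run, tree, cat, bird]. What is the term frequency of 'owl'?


Document has 7 words
Scanning for 'owl':
Term not found in document
Count = 0

0


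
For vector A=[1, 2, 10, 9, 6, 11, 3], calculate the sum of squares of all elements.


|A|^2 = sum of squared components
A[0]^2 = 1^2 = 1
A[1]^2 = 2^2 = 4
A[2]^2 = 10^2 = 100
A[3]^2 = 9^2 = 81
A[4]^2 = 6^2 = 36
A[5]^2 = 11^2 = 121
A[6]^2 = 3^2 = 9
Sum = 1 + 4 + 100 + 81 + 36 + 121 + 9 = 352

352


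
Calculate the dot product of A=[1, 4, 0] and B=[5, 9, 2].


Dot product = sum of element-wise products
A[0]*B[0] = 1*5 = 5
A[1]*B[1] = 4*9 = 36
A[2]*B[2] = 0*2 = 0
Sum = 5 + 36 + 0 = 41

41


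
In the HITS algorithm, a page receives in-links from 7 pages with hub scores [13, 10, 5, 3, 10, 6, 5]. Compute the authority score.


Authority = sum of hub scores of in-linkers
In-link 1: hub score = 13
In-link 2: hub score = 10
In-link 3: hub score = 5
In-link 4: hub score = 3
In-link 5: hub score = 10
In-link 6: hub score = 6
In-link 7: hub score = 5
Authority = 13 + 10 + 5 + 3 + 10 + 6 + 5 = 52

52


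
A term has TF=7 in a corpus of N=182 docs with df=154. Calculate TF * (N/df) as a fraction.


TF * (N/df)
= 7 * (182/154)
= 7 * 13/11
= 91/11

91/11


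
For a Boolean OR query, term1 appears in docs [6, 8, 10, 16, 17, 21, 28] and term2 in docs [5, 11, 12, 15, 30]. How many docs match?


Boolean OR: find union of posting lists
term1 docs: [6, 8, 10, 16, 17, 21, 28]
term2 docs: [5, 11, 12, 15, 30]
Union: [5, 6, 8, 10, 11, 12, 15, 16, 17, 21, 28, 30]
|union| = 12

12


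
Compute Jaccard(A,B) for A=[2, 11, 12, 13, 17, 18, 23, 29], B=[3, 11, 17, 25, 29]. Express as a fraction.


A intersect B = [11, 17, 29]
|A intersect B| = 3
A union B = [2, 3, 11, 12, 13, 17, 18, 23, 25, 29]
|A union B| = 10
Jaccard = 3/10 = 3/10

3/10


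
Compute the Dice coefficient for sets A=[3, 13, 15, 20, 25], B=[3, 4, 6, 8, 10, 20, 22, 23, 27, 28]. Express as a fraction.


A intersect B = [3, 20]
|A intersect B| = 2
|A| = 5, |B| = 10
Dice = 2*2 / (5+10)
= 4 / 15 = 4/15

4/15


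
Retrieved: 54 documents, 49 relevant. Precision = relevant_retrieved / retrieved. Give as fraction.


Precision = relevant_retrieved / total_retrieved
= 49 / 54
= 49 / (49 + 5)
= 49/54

49/54


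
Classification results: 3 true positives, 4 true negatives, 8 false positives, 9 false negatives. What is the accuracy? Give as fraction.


Accuracy = (TP + TN) / (TP + TN + FP + FN)
TP + TN = 3 + 4 = 7
Total = 3 + 4 + 8 + 9 = 24
Accuracy = 7 / 24 = 7/24

7/24


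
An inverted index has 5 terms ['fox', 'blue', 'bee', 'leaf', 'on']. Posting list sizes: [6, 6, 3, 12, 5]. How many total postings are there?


Summing posting list sizes:
'fox': 6 postings
'blue': 6 postings
'bee': 3 postings
'leaf': 12 postings
'on': 5 postings
Total = 6 + 6 + 3 + 12 + 5 = 32

32


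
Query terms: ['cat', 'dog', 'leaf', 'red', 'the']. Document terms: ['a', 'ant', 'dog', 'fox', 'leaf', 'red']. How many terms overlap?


Query terms: ['cat', 'dog', 'leaf', 'red', 'the']
Document terms: ['a', 'ant', 'dog', 'fox', 'leaf', 'red']
Common terms: ['dog', 'leaf', 'red']
Overlap count = 3

3


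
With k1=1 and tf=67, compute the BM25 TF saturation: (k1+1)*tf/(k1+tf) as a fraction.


BM25 TF component = (k1+1)*tf / (k1+tf)
k1 = 1, tf = 67
Numerator = (1+1)*67 = 134
Denominator = 1 + 67 = 68
= 134/68 = 67/34

67/34


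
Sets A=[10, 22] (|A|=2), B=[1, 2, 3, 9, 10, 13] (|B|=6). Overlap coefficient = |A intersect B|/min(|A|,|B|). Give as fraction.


A intersect B = [10]
|A intersect B| = 1
min(|A|, |B|) = min(2, 6) = 2
Overlap = 1 / 2 = 1/2

1/2


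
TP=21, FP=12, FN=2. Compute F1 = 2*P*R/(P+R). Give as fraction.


F1 = 2 * P * R / (P + R)
P = TP/(TP+FP) = 21/33 = 7/11
R = TP/(TP+FN) = 21/23 = 21/23
2 * P * R = 2 * 7/11 * 21/23 = 294/253
P + R = 7/11 + 21/23 = 392/253
F1 = 294/253 / 392/253 = 3/4

3/4


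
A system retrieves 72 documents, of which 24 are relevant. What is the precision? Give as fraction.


Precision = relevant_retrieved / total_retrieved
= 24 / 72
= 24 / (24 + 48)
= 1/3

1/3


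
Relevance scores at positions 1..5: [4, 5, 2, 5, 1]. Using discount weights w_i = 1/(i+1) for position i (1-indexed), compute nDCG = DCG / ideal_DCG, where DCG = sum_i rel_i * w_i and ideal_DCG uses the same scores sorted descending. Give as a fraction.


Position discount weights w_i = 1/(i+1) for i=1..5:
Weights = [1/2, 1/3, 1/4, 1/5, 1/6]
Actual relevance: [4, 5, 2, 5, 1]
DCG = 4/2 + 5/3 + 2/4 + 5/5 + 1/6 = 16/3
Ideal relevance (sorted desc): [5, 5, 4, 2, 1]
Ideal DCG = 5/2 + 5/3 + 4/4 + 2/5 + 1/6 = 86/15
nDCG = DCG / ideal_DCG = 16/3 / 86/15 = 40/43

40/43


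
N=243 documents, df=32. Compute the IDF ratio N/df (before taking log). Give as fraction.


IDF ratio = N / df
= 243 / 32
= 243/32

243/32


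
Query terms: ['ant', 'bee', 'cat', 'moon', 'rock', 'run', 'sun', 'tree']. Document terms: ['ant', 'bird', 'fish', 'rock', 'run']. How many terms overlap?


Query terms: ['ant', 'bee', 'cat', 'moon', 'rock', 'run', 'sun', 'tree']
Document terms: ['ant', 'bird', 'fish', 'rock', 'run']
Common terms: ['ant', 'rock', 'run']
Overlap count = 3

3


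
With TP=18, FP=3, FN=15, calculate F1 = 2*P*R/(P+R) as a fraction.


F1 = 2 * P * R / (P + R)
P = TP/(TP+FP) = 18/21 = 6/7
R = TP/(TP+FN) = 18/33 = 6/11
2 * P * R = 2 * 6/7 * 6/11 = 72/77
P + R = 6/7 + 6/11 = 108/77
F1 = 72/77 / 108/77 = 2/3

2/3


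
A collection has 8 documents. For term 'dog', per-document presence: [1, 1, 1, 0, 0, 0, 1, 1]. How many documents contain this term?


Checking each document for 'dog':
Doc 1: present
Doc 2: present
Doc 3: present
Doc 4: absent
Doc 5: absent
Doc 6: absent
Doc 7: present
Doc 8: present
df = sum of presences = 1 + 1 + 1 + 0 + 0 + 0 + 1 + 1 = 5

5


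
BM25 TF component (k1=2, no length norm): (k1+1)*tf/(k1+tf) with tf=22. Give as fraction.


BM25 TF component = (k1+1)*tf / (k1+tf)
k1 = 2, tf = 22
Numerator = (2+1)*22 = 66
Denominator = 2 + 22 = 24
= 66/24 = 11/4

11/4


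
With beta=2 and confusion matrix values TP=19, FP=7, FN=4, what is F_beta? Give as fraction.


P = TP/(TP+FP) = 19/26 = 19/26
R = TP/(TP+FN) = 19/23 = 19/23
beta^2 = 2^2 = 4
(1 + beta^2) = 5
Numerator = (1+beta^2)*P*R = 1805/598
Denominator = beta^2*P + R = 38/13 + 19/23 = 1121/299
F_beta = 95/118

95/118


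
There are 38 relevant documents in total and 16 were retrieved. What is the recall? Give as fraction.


Recall = retrieved_relevant / total_relevant
= 16 / 38
= 16 / (16 + 22)
= 8/19

8/19


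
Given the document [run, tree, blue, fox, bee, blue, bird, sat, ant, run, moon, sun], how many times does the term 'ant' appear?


Document has 12 words
Scanning for 'ant':
Found at positions: [8]
Count = 1

1


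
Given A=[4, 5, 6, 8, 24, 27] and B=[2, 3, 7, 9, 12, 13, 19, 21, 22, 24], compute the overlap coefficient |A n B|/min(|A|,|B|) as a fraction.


A intersect B = [24]
|A intersect B| = 1
min(|A|, |B|) = min(6, 10) = 6
Overlap = 1 / 6 = 1/6

1/6


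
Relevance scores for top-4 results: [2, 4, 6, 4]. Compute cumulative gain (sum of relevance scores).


Cumulative Gain = sum of relevance scores
Position 1: rel=2, running sum=2
Position 2: rel=4, running sum=6
Position 3: rel=6, running sum=12
Position 4: rel=4, running sum=16
CG = 16

16


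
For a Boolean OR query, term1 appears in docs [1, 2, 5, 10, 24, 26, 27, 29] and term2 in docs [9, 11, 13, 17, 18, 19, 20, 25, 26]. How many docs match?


Boolean OR: find union of posting lists
term1 docs: [1, 2, 5, 10, 24, 26, 27, 29]
term2 docs: [9, 11, 13, 17, 18, 19, 20, 25, 26]
Union: [1, 2, 5, 9, 10, 11, 13, 17, 18, 19, 20, 24, 25, 26, 27, 29]
|union| = 16

16


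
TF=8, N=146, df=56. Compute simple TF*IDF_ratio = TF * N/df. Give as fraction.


TF * (N/df)
= 8 * (146/56)
= 8 * 73/28
= 146/7

146/7


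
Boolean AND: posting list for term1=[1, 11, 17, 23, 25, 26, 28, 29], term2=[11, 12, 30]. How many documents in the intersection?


Boolean AND: find intersection of posting lists
term1 docs: [1, 11, 17, 23, 25, 26, 28, 29]
term2 docs: [11, 12, 30]
Intersection: [11]
|intersection| = 1

1


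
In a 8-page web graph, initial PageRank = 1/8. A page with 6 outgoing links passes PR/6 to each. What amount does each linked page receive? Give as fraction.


Initial PR = 1/8 = 1/8
Outlinks = 6
Contribution per link = PR / outlinks
= 1/8 / 6
= 1/48

1/48


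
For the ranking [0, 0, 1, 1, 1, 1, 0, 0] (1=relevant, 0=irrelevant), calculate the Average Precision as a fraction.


Computing P@k for each relevant position:
Position 1: not relevant
Position 2: not relevant
Position 3: relevant, P@3 = 1/3 = 1/3
Position 4: relevant, P@4 = 2/4 = 1/2
Position 5: relevant, P@5 = 3/5 = 3/5
Position 6: relevant, P@6 = 4/6 = 2/3
Position 7: not relevant
Position 8: not relevant
Sum of P@k = 1/3 + 1/2 + 3/5 + 2/3 = 21/10
AP = 21/10 / 4 = 21/40

21/40


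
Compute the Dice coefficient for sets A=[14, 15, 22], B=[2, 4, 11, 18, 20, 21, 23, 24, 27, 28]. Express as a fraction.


A intersect B = []
|A intersect B| = 0
|A| = 3, |B| = 10
Dice = 2*0 / (3+10)
= 0 / 13 = 0

0


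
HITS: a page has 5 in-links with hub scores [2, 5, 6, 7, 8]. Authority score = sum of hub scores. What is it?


Authority = sum of hub scores of in-linkers
In-link 1: hub score = 2
In-link 2: hub score = 5
In-link 3: hub score = 6
In-link 4: hub score = 7
In-link 5: hub score = 8
Authority = 2 + 5 + 6 + 7 + 8 = 28

28


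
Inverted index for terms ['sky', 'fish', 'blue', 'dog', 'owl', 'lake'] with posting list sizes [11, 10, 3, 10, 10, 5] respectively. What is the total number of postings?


Summing posting list sizes:
'sky': 11 postings
'fish': 10 postings
'blue': 3 postings
'dog': 10 postings
'owl': 10 postings
'lake': 5 postings
Total = 11 + 10 + 3 + 10 + 10 + 5 = 49

49


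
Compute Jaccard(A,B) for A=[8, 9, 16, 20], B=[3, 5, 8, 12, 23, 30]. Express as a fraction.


A intersect B = [8]
|A intersect B| = 1
A union B = [3, 5, 8, 9, 12, 16, 20, 23, 30]
|A union B| = 9
Jaccard = 1/9 = 1/9

1/9


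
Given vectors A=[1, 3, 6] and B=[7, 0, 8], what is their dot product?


Dot product = sum of element-wise products
A[0]*B[0] = 1*7 = 7
A[1]*B[1] = 3*0 = 0
A[2]*B[2] = 6*8 = 48
Sum = 7 + 0 + 48 = 55

55


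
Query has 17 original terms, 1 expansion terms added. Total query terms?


Original terms: 17
Expansion terms: 1
Total = 17 + 1 = 18

18


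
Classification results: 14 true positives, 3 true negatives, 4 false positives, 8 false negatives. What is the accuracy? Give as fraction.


Accuracy = (TP + TN) / (TP + TN + FP + FN)
TP + TN = 14 + 3 = 17
Total = 14 + 3 + 4 + 8 = 29
Accuracy = 17 / 29 = 17/29

17/29


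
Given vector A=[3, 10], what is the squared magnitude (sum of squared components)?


|A|^2 = sum of squared components
A[0]^2 = 3^2 = 9
A[1]^2 = 10^2 = 100
Sum = 9 + 100 = 109

109


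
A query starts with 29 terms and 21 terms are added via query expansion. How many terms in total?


Original terms: 29
Expansion terms: 21
Total = 29 + 21 = 50

50


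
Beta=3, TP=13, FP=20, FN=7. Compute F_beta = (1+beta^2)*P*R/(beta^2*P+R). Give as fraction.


P = TP/(TP+FP) = 13/33 = 13/33
R = TP/(TP+FN) = 13/20 = 13/20
beta^2 = 3^2 = 9
(1 + beta^2) = 10
Numerator = (1+beta^2)*P*R = 169/66
Denominator = beta^2*P + R = 39/11 + 13/20 = 923/220
F_beta = 130/213

130/213


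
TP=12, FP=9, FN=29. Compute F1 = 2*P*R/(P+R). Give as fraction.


F1 = 2 * P * R / (P + R)
P = TP/(TP+FP) = 12/21 = 4/7
R = TP/(TP+FN) = 12/41 = 12/41
2 * P * R = 2 * 4/7 * 12/41 = 96/287
P + R = 4/7 + 12/41 = 248/287
F1 = 96/287 / 248/287 = 12/31

12/31


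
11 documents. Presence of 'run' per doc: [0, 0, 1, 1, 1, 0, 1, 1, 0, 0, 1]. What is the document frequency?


Checking each document for 'run':
Doc 1: absent
Doc 2: absent
Doc 3: present
Doc 4: present
Doc 5: present
Doc 6: absent
Doc 7: present
Doc 8: present
Doc 9: absent
Doc 10: absent
Doc 11: present
df = sum of presences = 0 + 0 + 1 + 1 + 1 + 0 + 1 + 1 + 0 + 0 + 1 = 6

6


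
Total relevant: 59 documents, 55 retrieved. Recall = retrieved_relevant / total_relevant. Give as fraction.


Recall = retrieved_relevant / total_relevant
= 55 / 59
= 55 / (55 + 4)
= 55/59

55/59


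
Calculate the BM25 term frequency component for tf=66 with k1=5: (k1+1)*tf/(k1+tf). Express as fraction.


BM25 TF component = (k1+1)*tf / (k1+tf)
k1 = 5, tf = 66
Numerator = (5+1)*66 = 396
Denominator = 5 + 66 = 71
= 396/71 = 396/71

396/71


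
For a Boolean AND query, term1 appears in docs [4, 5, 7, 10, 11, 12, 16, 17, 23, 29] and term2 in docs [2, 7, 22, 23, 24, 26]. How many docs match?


Boolean AND: find intersection of posting lists
term1 docs: [4, 5, 7, 10, 11, 12, 16, 17, 23, 29]
term2 docs: [2, 7, 22, 23, 24, 26]
Intersection: [7, 23]
|intersection| = 2

2


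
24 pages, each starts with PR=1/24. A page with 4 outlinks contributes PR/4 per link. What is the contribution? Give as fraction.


Initial PR = 1/24 = 1/24
Outlinks = 4
Contribution per link = PR / outlinks
= 1/24 / 4
= 1/96

1/96


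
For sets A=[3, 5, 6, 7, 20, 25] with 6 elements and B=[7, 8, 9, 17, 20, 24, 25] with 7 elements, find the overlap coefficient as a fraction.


A intersect B = [7, 20, 25]
|A intersect B| = 3
min(|A|, |B|) = min(6, 7) = 6
Overlap = 3 / 6 = 1/2

1/2


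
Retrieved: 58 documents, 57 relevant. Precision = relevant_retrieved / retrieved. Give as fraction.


Precision = relevant_retrieved / total_retrieved
= 57 / 58
= 57 / (57 + 1)
= 57/58

57/58


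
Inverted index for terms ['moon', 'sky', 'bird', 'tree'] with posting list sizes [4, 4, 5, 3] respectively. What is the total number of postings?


Summing posting list sizes:
'moon': 4 postings
'sky': 4 postings
'bird': 5 postings
'tree': 3 postings
Total = 4 + 4 + 5 + 3 = 16

16


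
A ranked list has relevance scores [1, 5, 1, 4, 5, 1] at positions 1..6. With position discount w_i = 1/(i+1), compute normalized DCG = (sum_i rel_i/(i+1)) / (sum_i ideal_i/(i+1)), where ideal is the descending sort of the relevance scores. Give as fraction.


Position discount weights w_i = 1/(i+1) for i=1..6:
Weights = [1/2, 1/3, 1/4, 1/5, 1/6, 1/7]
Actual relevance: [1, 5, 1, 4, 5, 1]
DCG = 1/2 + 5/3 + 1/4 + 4/5 + 5/6 + 1/7 = 587/140
Ideal relevance (sorted desc): [5, 5, 4, 1, 1, 1]
Ideal DCG = 5/2 + 5/3 + 4/4 + 1/5 + 1/6 + 1/7 = 596/105
nDCG = DCG / ideal_DCG = 587/140 / 596/105 = 1761/2384

1761/2384


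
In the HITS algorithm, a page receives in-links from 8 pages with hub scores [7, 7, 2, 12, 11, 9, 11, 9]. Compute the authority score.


Authority = sum of hub scores of in-linkers
In-link 1: hub score = 7
In-link 2: hub score = 7
In-link 3: hub score = 2
In-link 4: hub score = 12
In-link 5: hub score = 11
In-link 6: hub score = 9
In-link 7: hub score = 11
In-link 8: hub score = 9
Authority = 7 + 7 + 2 + 12 + 11 + 9 + 11 + 9 = 68

68


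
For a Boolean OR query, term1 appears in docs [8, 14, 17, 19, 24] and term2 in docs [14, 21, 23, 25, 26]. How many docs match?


Boolean OR: find union of posting lists
term1 docs: [8, 14, 17, 19, 24]
term2 docs: [14, 21, 23, 25, 26]
Union: [8, 14, 17, 19, 21, 23, 24, 25, 26]
|union| = 9

9


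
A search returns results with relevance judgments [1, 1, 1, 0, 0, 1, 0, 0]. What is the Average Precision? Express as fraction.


Computing P@k for each relevant position:
Position 1: relevant, P@1 = 1/1 = 1
Position 2: relevant, P@2 = 2/2 = 1
Position 3: relevant, P@3 = 3/3 = 1
Position 4: not relevant
Position 5: not relevant
Position 6: relevant, P@6 = 4/6 = 2/3
Position 7: not relevant
Position 8: not relevant
Sum of P@k = 1 + 1 + 1 + 2/3 = 11/3
AP = 11/3 / 4 = 11/12

11/12


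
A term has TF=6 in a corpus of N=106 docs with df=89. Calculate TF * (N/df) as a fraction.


TF * (N/df)
= 6 * (106/89)
= 6 * 106/89
= 636/89

636/89


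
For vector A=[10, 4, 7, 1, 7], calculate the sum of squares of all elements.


|A|^2 = sum of squared components
A[0]^2 = 10^2 = 100
A[1]^2 = 4^2 = 16
A[2]^2 = 7^2 = 49
A[3]^2 = 1^2 = 1
A[4]^2 = 7^2 = 49
Sum = 100 + 16 + 49 + 1 + 49 = 215

215


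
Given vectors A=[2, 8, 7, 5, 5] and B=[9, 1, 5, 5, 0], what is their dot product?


Dot product = sum of element-wise products
A[0]*B[0] = 2*9 = 18
A[1]*B[1] = 8*1 = 8
A[2]*B[2] = 7*5 = 35
A[3]*B[3] = 5*5 = 25
A[4]*B[4] = 5*0 = 0
Sum = 18 + 8 + 35 + 25 + 0 = 86

86


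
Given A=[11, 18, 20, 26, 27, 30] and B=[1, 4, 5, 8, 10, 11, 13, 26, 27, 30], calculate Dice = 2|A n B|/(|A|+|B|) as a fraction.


A intersect B = [11, 26, 27, 30]
|A intersect B| = 4
|A| = 6, |B| = 10
Dice = 2*4 / (6+10)
= 8 / 16 = 1/2

1/2


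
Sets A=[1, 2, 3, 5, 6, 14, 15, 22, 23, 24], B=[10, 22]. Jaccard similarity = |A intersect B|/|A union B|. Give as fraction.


A intersect B = [22]
|A intersect B| = 1
A union B = [1, 2, 3, 5, 6, 10, 14, 15, 22, 23, 24]
|A union B| = 11
Jaccard = 1/11 = 1/11

1/11


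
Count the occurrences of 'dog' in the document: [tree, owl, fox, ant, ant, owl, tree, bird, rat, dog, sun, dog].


Document has 12 words
Scanning for 'dog':
Found at positions: [9, 11]
Count = 2

2


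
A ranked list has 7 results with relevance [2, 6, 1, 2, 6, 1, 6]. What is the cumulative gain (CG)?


Cumulative Gain = sum of relevance scores
Position 1: rel=2, running sum=2
Position 2: rel=6, running sum=8
Position 3: rel=1, running sum=9
Position 4: rel=2, running sum=11
Position 5: rel=6, running sum=17
Position 6: rel=1, running sum=18
Position 7: rel=6, running sum=24
CG = 24

24


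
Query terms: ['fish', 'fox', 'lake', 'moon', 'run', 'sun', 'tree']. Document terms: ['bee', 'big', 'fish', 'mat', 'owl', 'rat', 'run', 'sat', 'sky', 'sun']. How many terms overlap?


Query terms: ['fish', 'fox', 'lake', 'moon', 'run', 'sun', 'tree']
Document terms: ['bee', 'big', 'fish', 'mat', 'owl', 'rat', 'run', 'sat', 'sky', 'sun']
Common terms: ['fish', 'run', 'sun']
Overlap count = 3

3


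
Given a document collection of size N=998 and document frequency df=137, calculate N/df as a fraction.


IDF ratio = N / df
= 998 / 137
= 998/137

998/137


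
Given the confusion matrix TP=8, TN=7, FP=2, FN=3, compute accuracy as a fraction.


Accuracy = (TP + TN) / (TP + TN + FP + FN)
TP + TN = 8 + 7 = 15
Total = 8 + 7 + 2 + 3 = 20
Accuracy = 15 / 20 = 3/4

3/4


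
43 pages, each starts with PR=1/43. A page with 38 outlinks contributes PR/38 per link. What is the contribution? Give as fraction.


Initial PR = 1/43 = 1/43
Outlinks = 38
Contribution per link = PR / outlinks
= 1/43 / 38
= 1/1634

1/1634


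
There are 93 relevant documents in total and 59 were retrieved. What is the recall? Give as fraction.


Recall = retrieved_relevant / total_relevant
= 59 / 93
= 59 / (59 + 34)
= 59/93

59/93


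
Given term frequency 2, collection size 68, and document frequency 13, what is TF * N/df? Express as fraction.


TF * (N/df)
= 2 * (68/13)
= 2 * 68/13
= 136/13

136/13


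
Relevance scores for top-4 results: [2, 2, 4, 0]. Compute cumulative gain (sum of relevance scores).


Cumulative Gain = sum of relevance scores
Position 1: rel=2, running sum=2
Position 2: rel=2, running sum=4
Position 3: rel=4, running sum=8
Position 4: rel=0, running sum=8
CG = 8

8


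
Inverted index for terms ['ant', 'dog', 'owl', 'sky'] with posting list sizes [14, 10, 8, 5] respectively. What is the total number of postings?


Summing posting list sizes:
'ant': 14 postings
'dog': 10 postings
'owl': 8 postings
'sky': 5 postings
Total = 14 + 10 + 8 + 5 = 37

37


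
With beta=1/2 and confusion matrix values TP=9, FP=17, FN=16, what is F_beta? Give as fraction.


P = TP/(TP+FP) = 9/26 = 9/26
R = TP/(TP+FN) = 9/25 = 9/25
beta^2 = 1/2^2 = 1/4
(1 + beta^2) = 5/4
Numerator = (1+beta^2)*P*R = 81/520
Denominator = beta^2*P + R = 9/104 + 9/25 = 1161/2600
F_beta = 15/43

15/43


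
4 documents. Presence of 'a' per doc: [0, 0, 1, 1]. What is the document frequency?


Checking each document for 'a':
Doc 1: absent
Doc 2: absent
Doc 3: present
Doc 4: present
df = sum of presences = 0 + 0 + 1 + 1 = 2

2


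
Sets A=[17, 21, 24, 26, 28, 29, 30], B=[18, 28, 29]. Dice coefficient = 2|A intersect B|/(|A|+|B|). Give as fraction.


A intersect B = [28, 29]
|A intersect B| = 2
|A| = 7, |B| = 3
Dice = 2*2 / (7+3)
= 4 / 10 = 2/5

2/5


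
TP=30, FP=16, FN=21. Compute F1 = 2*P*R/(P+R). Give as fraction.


F1 = 2 * P * R / (P + R)
P = TP/(TP+FP) = 30/46 = 15/23
R = TP/(TP+FN) = 30/51 = 10/17
2 * P * R = 2 * 15/23 * 10/17 = 300/391
P + R = 15/23 + 10/17 = 485/391
F1 = 300/391 / 485/391 = 60/97

60/97


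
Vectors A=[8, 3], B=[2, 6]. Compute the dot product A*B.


Dot product = sum of element-wise products
A[0]*B[0] = 8*2 = 16
A[1]*B[1] = 3*6 = 18
Sum = 16 + 18 = 34

34


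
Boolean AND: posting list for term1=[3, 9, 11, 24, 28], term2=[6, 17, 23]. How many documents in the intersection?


Boolean AND: find intersection of posting lists
term1 docs: [3, 9, 11, 24, 28]
term2 docs: [6, 17, 23]
Intersection: []
|intersection| = 0

0


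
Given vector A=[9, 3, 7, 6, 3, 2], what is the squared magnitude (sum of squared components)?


|A|^2 = sum of squared components
A[0]^2 = 9^2 = 81
A[1]^2 = 3^2 = 9
A[2]^2 = 7^2 = 49
A[3]^2 = 6^2 = 36
A[4]^2 = 3^2 = 9
A[5]^2 = 2^2 = 4
Sum = 81 + 9 + 49 + 36 + 9 + 4 = 188

188


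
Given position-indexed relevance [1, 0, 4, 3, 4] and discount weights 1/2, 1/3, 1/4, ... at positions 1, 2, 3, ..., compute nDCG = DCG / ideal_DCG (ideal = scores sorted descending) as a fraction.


Position discount weights w_i = 1/(i+1) for i=1..5:
Weights = [1/2, 1/3, 1/4, 1/5, 1/6]
Actual relevance: [1, 0, 4, 3, 4]
DCG = 1/2 + 0/3 + 4/4 + 3/5 + 4/6 = 83/30
Ideal relevance (sorted desc): [4, 4, 3, 1, 0]
Ideal DCG = 4/2 + 4/3 + 3/4 + 1/5 + 0/6 = 257/60
nDCG = DCG / ideal_DCG = 83/30 / 257/60 = 166/257

166/257


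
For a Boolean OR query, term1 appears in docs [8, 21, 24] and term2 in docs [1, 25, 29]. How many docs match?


Boolean OR: find union of posting lists
term1 docs: [8, 21, 24]
term2 docs: [1, 25, 29]
Union: [1, 8, 21, 24, 25, 29]
|union| = 6

6


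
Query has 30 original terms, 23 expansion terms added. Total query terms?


Original terms: 30
Expansion terms: 23
Total = 30 + 23 = 53

53


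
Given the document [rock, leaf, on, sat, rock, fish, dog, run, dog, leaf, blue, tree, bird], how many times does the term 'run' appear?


Document has 13 words
Scanning for 'run':
Found at positions: [7]
Count = 1

1


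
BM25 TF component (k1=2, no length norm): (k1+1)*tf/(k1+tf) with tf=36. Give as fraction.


BM25 TF component = (k1+1)*tf / (k1+tf)
k1 = 2, tf = 36
Numerator = (2+1)*36 = 108
Denominator = 2 + 36 = 38
= 108/38 = 54/19

54/19


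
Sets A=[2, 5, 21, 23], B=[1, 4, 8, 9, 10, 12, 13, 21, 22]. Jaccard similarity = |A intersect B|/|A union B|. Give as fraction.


A intersect B = [21]
|A intersect B| = 1
A union B = [1, 2, 4, 5, 8, 9, 10, 12, 13, 21, 22, 23]
|A union B| = 12
Jaccard = 1/12 = 1/12

1/12


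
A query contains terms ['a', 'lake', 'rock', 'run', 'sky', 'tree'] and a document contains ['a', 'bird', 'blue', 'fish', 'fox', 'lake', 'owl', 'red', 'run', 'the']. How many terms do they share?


Query terms: ['a', 'lake', 'rock', 'run', 'sky', 'tree']
Document terms: ['a', 'bird', 'blue', 'fish', 'fox', 'lake', 'owl', 'red', 'run', 'the']
Common terms: ['a', 'lake', 'run']
Overlap count = 3

3


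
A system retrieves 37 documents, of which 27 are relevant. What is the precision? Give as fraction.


Precision = relevant_retrieved / total_retrieved
= 27 / 37
= 27 / (27 + 10)
= 27/37

27/37


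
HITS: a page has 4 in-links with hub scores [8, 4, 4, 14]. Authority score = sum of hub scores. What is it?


Authority = sum of hub scores of in-linkers
In-link 1: hub score = 8
In-link 2: hub score = 4
In-link 3: hub score = 4
In-link 4: hub score = 14
Authority = 8 + 4 + 4 + 14 = 30

30


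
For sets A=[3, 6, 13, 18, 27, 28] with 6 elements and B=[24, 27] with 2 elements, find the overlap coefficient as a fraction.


A intersect B = [27]
|A intersect B| = 1
min(|A|, |B|) = min(6, 2) = 2
Overlap = 1 / 2 = 1/2

1/2


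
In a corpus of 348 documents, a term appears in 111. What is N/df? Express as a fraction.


IDF ratio = N / df
= 348 / 111
= 116/37

116/37


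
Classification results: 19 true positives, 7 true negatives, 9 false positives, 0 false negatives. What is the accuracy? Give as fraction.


Accuracy = (TP + TN) / (TP + TN + FP + FN)
TP + TN = 19 + 7 = 26
Total = 19 + 7 + 9 + 0 = 35
Accuracy = 26 / 35 = 26/35

26/35


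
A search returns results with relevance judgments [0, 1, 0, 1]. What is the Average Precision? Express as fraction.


Computing P@k for each relevant position:
Position 1: not relevant
Position 2: relevant, P@2 = 1/2 = 1/2
Position 3: not relevant
Position 4: relevant, P@4 = 2/4 = 1/2
Sum of P@k = 1/2 + 1/2 = 1
AP = 1 / 2 = 1/2

1/2


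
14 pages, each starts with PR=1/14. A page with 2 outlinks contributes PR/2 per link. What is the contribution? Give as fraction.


Initial PR = 1/14 = 1/14
Outlinks = 2
Contribution per link = PR / outlinks
= 1/14 / 2
= 1/28

1/28


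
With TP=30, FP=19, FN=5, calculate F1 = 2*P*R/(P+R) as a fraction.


F1 = 2 * P * R / (P + R)
P = TP/(TP+FP) = 30/49 = 30/49
R = TP/(TP+FN) = 30/35 = 6/7
2 * P * R = 2 * 30/49 * 6/7 = 360/343
P + R = 30/49 + 6/7 = 72/49
F1 = 360/343 / 72/49 = 5/7

5/7


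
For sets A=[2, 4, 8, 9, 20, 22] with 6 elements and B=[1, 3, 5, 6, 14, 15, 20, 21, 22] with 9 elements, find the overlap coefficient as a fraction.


A intersect B = [20, 22]
|A intersect B| = 2
min(|A|, |B|) = min(6, 9) = 6
Overlap = 2 / 6 = 1/3

1/3


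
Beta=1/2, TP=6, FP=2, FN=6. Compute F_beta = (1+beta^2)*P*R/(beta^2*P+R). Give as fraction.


P = TP/(TP+FP) = 6/8 = 3/4
R = TP/(TP+FN) = 6/12 = 1/2
beta^2 = 1/2^2 = 1/4
(1 + beta^2) = 5/4
Numerator = (1+beta^2)*P*R = 15/32
Denominator = beta^2*P + R = 3/16 + 1/2 = 11/16
F_beta = 15/22

15/22


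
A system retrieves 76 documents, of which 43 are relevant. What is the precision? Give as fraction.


Precision = relevant_retrieved / total_retrieved
= 43 / 76
= 43 / (43 + 33)
= 43/76

43/76


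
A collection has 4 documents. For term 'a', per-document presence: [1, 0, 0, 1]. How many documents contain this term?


Checking each document for 'a':
Doc 1: present
Doc 2: absent
Doc 3: absent
Doc 4: present
df = sum of presences = 1 + 0 + 0 + 1 = 2

2


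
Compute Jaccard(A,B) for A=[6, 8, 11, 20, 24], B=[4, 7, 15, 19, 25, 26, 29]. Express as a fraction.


A intersect B = []
|A intersect B| = 0
A union B = [4, 6, 7, 8, 11, 15, 19, 20, 24, 25, 26, 29]
|A union B| = 12
Jaccard = 0/12 = 0

0
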